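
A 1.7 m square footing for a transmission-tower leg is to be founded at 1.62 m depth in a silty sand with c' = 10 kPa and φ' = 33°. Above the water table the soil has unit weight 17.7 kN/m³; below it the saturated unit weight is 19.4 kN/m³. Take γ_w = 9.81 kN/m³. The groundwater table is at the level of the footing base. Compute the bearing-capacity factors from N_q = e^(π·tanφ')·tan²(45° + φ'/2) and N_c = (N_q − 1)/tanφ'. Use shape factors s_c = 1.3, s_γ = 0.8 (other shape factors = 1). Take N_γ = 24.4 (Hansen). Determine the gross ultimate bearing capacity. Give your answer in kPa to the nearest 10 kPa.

q_ult ≈ 1410 kPa

tan33° = 0.6494, so N_q = e^(π×0.6494)·tan²(61.5°) = 7.692 × 3.392 = 26.09.
N_c = (26.09 − 1)/tan33° = 38.64.
Effective surcharge at the founding depth q = γ·D_f = 17.7 × 1.62 = 28.674 kPa.
The water table coincides with the base, so in the self-weight term γ → γ' = 9.59 kN/m³.
q_ult = c·N_c·s_c + q·N_q + 0.5·γ·B·N_γ·s_γ
     = 10 × 38.638 × 1.3 + 28.674 × 26.092 + 0.5 × 9.59 × 1.7 × 24.4 × 0.8
     = 502.3 + 748.16 + 159.12 = 1409.6 kPa.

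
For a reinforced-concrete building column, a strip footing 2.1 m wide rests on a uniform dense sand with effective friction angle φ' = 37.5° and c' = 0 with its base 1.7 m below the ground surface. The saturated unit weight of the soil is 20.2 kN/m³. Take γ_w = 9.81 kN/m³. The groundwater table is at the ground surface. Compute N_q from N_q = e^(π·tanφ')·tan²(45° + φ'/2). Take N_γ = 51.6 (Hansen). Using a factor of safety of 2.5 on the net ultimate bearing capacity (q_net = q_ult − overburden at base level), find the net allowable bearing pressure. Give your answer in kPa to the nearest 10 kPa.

N_q = e^(π·tan37.5°)·tan²(63.75°) = 45.81.
γ' = 20.2 − 9.81 = 10.39 kN/m³ (submerged throughout). q = 10.39 × 1.7 = 17.663 kPa; the same γ' applies in the ½γBN_γ term.
q·N_q = 17.663 × 45.811 = 809.17 kPa
0.5·γ·B·N_γ = 0.5 × 10.39 × 2.1 × 51.6 = 562.93 kPa
q_ult = 809.17 + 562.93 = 1372.1 kPa.
q_net = 1372.1 − 17.663 = 1354.4 kPa.
q_all(net) = 1354.4 / 2.5 = 541.77 kPa.

q_all(net) ≈ 540 kPa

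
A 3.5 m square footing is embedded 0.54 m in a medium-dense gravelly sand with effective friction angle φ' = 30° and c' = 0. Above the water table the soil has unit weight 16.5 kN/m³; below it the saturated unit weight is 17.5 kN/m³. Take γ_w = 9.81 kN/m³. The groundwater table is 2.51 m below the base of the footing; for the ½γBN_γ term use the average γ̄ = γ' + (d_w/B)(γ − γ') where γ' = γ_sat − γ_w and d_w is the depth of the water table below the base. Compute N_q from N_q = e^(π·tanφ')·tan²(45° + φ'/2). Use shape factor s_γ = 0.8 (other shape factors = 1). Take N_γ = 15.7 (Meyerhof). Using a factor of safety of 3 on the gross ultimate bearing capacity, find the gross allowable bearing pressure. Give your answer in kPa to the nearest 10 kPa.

q_all ≈ 160 kPa

N_q = e^(π·tan30°)·tan²(60°) = 18.4.
Overburden at base level: q = 16.5 × 0.54 = 8.91 kPa.
The water table is 2.51 m below the base (< B = 3.5 m), so the ½γBN_γ term uses γ̄ = γ' + (d_w/B)(γ − γ') = 7.69 + (2.51/3.5)(16.5 − 7.69) = 14.008 kN/m³.
Surcharge term q·N_q = 8.91 × 18.401 = 163.95 kPa; self-weight term 0.5·γ·B·N_γ·s_γ = 0.5 × 14.008 × 3.5 × 15.7 × 0.8 = 307.9 kPa.
q_ult = 163.95 + 307.9 = 471.85 kPa.
q_all = 471.85 / 3 = 157.28 kPa.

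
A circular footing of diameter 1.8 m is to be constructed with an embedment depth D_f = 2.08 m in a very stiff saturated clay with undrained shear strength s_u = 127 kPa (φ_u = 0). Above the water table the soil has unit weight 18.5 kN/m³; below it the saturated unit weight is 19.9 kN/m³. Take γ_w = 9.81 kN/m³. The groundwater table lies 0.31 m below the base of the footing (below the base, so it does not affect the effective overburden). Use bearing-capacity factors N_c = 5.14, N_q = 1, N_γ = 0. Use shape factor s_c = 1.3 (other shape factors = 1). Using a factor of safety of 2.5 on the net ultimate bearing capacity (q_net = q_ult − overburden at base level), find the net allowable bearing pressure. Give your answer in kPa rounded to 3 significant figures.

q_all(net) ≈ 339 kPa

Effective surcharge at the founding depth q = γ·D_f = 18.5 × 2.08 = 38.48 kPa.
q_ult = c·N_c·s_c + q·N_q
     = 127 × 5.14 × 1.3 + 38.48 × 1
     = 848.61 + 38.48 = 887.09 kPa.
q_net = 887.09 − 38.48 = 848.61 kPa.
q_all(net) = 848.61 / 2.5 = 339.45 kPa.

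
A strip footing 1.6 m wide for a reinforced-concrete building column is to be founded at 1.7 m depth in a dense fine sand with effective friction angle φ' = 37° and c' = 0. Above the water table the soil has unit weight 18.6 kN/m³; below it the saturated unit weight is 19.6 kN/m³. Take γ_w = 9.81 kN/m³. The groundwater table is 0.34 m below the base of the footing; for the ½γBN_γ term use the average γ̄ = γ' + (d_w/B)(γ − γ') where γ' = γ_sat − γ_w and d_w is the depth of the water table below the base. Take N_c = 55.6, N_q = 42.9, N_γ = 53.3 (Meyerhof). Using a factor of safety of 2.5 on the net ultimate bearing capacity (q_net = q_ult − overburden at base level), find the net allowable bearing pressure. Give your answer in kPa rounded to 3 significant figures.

q_all(net) ≈ 729 kPa

Overburden at base level: q = 18.6 × 1.7 = 31.62 kPa.
The water table is 0.34 m below the base (< B = 1.6 m), so the ½γBN_γ term uses γ̄ = γ' + (d_w/B)(γ − γ') = 9.79 + (0.34/1.6)(18.6 − 9.79) = 11.662 kN/m³.
Surcharge term q·N_q = 31.62 × 42.9 = 1356.5 kPa; self-weight term 0.5·γ·B·N_γ = 0.5 × 11.662 × 1.6 × 53.3 = 497.27 kPa.
q_ult = 1356.5 + 497.27 = 1853.8 kPa.
q_net = 1853.8 − 31.62 = 1822.2 kPa.
q_all(net) = 1822.2 / 2.5 = 728.86 kPa.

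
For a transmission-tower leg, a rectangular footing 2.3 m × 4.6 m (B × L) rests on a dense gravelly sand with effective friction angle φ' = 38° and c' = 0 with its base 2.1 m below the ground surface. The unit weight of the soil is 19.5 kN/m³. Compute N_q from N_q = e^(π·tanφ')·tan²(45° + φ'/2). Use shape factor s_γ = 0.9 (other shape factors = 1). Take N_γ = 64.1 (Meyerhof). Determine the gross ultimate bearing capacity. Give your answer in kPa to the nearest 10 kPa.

q_ult ≈ 3300 kPa

tan38° = 0.7813, so N_q = e^(π×0.7813)·tan²(64°) = 11.64 × 4.204 = 48.93.
q = γ·D_f = 19.5 × 2.1 = 40.95 kPa.
q·N_q = 40.95 × 48.933 = 2003.8 kPa
0.5·γ·B·N_γ·s_γ = 0.5 × 19.5 × 2.3 × 64.1 × 0.9 = 1293.7 kPa
q_ult = 2003.8 + 1293.7 = 3297.5 kPa.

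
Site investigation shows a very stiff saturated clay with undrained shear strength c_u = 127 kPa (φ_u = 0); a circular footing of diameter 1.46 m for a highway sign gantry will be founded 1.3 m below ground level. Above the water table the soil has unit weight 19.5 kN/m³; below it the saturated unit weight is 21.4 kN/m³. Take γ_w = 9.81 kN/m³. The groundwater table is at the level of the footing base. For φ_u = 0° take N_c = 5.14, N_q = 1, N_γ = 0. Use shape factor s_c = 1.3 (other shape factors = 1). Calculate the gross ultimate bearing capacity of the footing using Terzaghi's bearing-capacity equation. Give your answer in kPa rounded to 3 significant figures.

Effective surcharge at the founding depth q = γ·D_f = 19.5 × 1.3 = 25.35 kPa.
q_ult = c·N_c·s_c + q·N_q
     = 127 × 5.14 × 1.3 + 25.35 × 1
     = 848.61 + 25.35 = 873.96 kPa.

q_ult ≈ 874 kPa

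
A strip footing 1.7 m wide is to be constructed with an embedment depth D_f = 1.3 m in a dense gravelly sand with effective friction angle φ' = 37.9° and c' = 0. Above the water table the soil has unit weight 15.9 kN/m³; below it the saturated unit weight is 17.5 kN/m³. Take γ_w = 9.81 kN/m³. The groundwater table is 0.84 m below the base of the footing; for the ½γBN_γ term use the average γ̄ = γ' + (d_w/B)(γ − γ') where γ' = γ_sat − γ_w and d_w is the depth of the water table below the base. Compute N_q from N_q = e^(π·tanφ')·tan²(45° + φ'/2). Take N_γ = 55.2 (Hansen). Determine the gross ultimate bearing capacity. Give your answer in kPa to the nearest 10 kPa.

tan37.9° = 0.7785, so N_q = e^(π×0.7785)·tan²(63.95°) = 11.538 × 4.185 = 48.29.
Overburden at base level: q = 15.9 × 1.3 = 20.67 kPa.
The water table is 0.84 m below the base (< B = 1.7 m), so the ½γBN_γ term uses γ̄ = γ' + (d_w/B)(γ − γ') = 7.69 + (0.84/1.7)(15.9 − 7.69) = 11.747 kN/m³.
Surcharge term q·N_q = 20.67 × 48.289 = 998.14 kPa; self-weight term 0.5·γ·B·N_γ = 0.5 × 11.747 × 1.7 × 55.2 = 551.16 kPa.
q_ult = 998.14 + 551.16 = 1549.3 kPa.

q_ult ≈ 1550 kPa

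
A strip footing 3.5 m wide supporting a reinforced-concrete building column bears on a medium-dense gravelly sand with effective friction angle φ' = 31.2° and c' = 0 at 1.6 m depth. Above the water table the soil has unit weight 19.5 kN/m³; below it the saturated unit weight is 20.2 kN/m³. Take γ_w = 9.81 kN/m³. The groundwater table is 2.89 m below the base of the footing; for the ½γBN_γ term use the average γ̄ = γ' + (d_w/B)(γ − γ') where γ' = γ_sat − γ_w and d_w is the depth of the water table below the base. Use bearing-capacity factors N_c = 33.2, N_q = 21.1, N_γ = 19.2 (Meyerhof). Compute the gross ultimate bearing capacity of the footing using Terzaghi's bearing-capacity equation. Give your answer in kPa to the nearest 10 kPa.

q = γ·D_f = 19.5 × 1.6 = 31.2 kPa.
γ' = 10.39 kN/m³; averaging over the depth B below the base, γ̄ = γ' + (d_w/B)(γ − γ') = 17.912 kN/m³.
q·N_q = 31.2 × 21.1 = 658.32 kPa
0.5·γ·B·N_γ = 0.5 × 17.912 × 3.5 × 19.2 = 601.85 kPa
q_ult = 658.32 + 601.85 = 1260.2 kPa.

q_ult ≈ 1260 kPa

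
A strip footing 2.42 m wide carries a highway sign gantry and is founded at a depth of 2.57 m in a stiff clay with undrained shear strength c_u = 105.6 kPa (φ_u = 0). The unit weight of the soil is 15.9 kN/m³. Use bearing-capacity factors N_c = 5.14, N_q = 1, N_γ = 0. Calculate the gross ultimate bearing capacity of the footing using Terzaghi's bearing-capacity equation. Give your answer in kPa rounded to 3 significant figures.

q_ult ≈ 584 kPa

q = γ·D_f = 15.9 × 2.57 = 40.863 kPa.
c·N_c = 105.6 × 5.14 = 542.78 kPa
q·N_q = 40.863 × 1 = 40.863 kPa
q_ult = 542.78 + 40.863 = 583.65 kPa.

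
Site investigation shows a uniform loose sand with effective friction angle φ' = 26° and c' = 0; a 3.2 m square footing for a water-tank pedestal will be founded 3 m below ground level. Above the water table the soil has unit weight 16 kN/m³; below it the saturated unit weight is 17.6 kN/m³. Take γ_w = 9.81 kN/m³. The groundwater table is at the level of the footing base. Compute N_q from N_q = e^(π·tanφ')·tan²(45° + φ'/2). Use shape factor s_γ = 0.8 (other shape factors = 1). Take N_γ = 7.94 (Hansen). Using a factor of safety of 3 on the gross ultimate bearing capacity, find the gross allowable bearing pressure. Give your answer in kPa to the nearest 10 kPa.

N_q = e^(π·tan26°)·tan²(58°) = 11.85.
q = γ·D_f = 16 × 3 = 48 kPa.
For the ½γBN_γ term take γ' = 17.6 − 9.81 = 7.79 kN/m³ (soil below base is submerged).
q·N_q = 48 × 11.854 = 569 kPa
0.5·γ·B·N_γ·s_γ = 0.5 × 7.79 × 3.2 × 7.94 × 0.8 = 79.171 kPa
q_ult = 569 + 79.171 = 648.17 kPa.
q_all = 648.17 / 3 = 216.06 kPa.

q_all ≈ 220 kPa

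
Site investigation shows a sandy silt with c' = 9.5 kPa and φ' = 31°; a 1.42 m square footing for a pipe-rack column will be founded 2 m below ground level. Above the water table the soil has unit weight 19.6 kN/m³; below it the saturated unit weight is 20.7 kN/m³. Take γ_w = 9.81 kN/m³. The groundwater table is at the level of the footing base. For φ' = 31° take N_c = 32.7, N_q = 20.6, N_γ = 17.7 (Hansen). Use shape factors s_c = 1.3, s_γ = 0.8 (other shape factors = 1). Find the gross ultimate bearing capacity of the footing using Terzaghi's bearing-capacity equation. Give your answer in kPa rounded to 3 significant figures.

q_ult ≈ 1320 kPa

q = γ·D_f = 19.6 × 2 = 39.2 kPa.
For the ½γBN_γ term take γ' = 20.7 − 9.81 = 10.89 kN/m³ (soil below base is submerged).
c·N_c·s_c = 9.5 × 32.7 × 1.3 = 403.85 kPa
q·N_q = 39.2 × 20.6 = 807.52 kPa
0.5·γ·B·N_γ·s_γ = 0.5 × 10.89 × 1.42 × 17.7 × 0.8 = 109.48 kPa
q_ult = 403.85 + 807.52 + 109.48 = 1320.8 kPa.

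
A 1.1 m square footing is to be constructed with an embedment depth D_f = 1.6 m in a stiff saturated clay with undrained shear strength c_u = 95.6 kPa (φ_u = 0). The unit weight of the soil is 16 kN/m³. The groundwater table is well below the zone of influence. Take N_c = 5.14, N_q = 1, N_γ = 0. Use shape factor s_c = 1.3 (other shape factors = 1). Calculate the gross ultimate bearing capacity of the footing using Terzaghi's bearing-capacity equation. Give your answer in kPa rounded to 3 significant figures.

Effective surcharge at the founding depth q = γ·D_f = 16 × 1.6 = 25.6 kPa.
q_ult = c·N_c·s_c + q·N_q
     = 95.6 × 5.14 × 1.3 + 25.6 × 1
     = 638.8 + 25.6 = 664.4 kPa.

q_ult ≈ 664 kPa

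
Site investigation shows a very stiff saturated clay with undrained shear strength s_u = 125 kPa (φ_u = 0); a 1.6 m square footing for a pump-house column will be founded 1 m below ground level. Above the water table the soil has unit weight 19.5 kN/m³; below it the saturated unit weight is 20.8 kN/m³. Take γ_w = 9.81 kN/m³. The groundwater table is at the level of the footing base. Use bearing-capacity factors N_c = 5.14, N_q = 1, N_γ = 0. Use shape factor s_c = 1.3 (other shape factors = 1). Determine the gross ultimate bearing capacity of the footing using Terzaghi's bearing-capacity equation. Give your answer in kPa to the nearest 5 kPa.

Effective surcharge at the founding depth q = γ·D_f = 19.5 × 1 = 19.5 kPa.
q_ult = c·N_c·s_c + q·N_q
     = 125 × 5.14 × 1.3 + 19.5 × 1
     = 835.25 + 19.5 = 854.75 kPa.

q_ult ≈ 855 kPa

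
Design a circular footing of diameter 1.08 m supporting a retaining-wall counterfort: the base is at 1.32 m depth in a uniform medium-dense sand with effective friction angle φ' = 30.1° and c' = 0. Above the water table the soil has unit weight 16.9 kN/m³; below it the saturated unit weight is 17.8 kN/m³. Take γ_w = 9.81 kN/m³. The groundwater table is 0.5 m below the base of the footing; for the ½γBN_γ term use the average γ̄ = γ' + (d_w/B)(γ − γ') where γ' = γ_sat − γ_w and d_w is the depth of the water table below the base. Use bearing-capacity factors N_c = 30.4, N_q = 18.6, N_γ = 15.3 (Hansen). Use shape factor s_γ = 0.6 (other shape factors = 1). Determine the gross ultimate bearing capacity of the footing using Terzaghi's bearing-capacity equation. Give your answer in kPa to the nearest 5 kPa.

q_ult ≈ 475 kPa

q = γ·D_f = 16.9 × 1.32 = 22.308 kPa.
γ' = 7.99 kN/m³; averaging over the depth B below the base, γ̄ = γ' + (d_w/B)(γ − γ') = 12.115 kN/m³.
q·N_q = 22.308 × 18.6 = 414.93 kPa
0.5·γ·B·N_γ·s_γ = 0.5 × 12.115 × 1.08 × 15.3 × 0.6 = 60.056 kPa
q_ult = 414.93 + 60.056 = 474.99 kPa.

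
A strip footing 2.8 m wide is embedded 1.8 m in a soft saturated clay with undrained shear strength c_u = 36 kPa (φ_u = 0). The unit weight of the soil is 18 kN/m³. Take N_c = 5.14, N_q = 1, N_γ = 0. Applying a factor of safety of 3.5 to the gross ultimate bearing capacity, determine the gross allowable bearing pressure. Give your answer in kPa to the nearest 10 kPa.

q_all ≈ 60 kPa

q = γ·D_f = 18 × 1.8 = 32.4 kPa.
c·N_c = 36 × 5.14 = 185.04 kPa
q·N_q = 32.4 × 1 = 32.4 kPa
q_ult = 185.04 + 32.4 = 217.44 kPa.
q_all = q_ult / FS = 217.44 / 3.5 = 62.126 kPa.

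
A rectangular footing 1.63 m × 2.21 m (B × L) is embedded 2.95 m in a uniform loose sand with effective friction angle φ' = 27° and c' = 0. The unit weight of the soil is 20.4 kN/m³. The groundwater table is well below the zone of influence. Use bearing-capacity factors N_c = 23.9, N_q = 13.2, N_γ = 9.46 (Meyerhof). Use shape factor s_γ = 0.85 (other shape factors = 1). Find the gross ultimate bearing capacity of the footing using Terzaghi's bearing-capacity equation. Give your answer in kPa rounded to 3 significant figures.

Overburden at base level: q = 20.4 × 2.95 = 60.18 kPa.
Surcharge term q·N_q = 60.18 × 13.2 = 794.38 kPa; self-weight term 0.5·γ·B·N_γ·s_γ = 0.5 × 20.4 × 1.63 × 9.46 × 0.85 = 133.69 kPa.
q_ult = 794.38 + 133.69 = 928.07 kPa.

q_ult ≈ 928 kPa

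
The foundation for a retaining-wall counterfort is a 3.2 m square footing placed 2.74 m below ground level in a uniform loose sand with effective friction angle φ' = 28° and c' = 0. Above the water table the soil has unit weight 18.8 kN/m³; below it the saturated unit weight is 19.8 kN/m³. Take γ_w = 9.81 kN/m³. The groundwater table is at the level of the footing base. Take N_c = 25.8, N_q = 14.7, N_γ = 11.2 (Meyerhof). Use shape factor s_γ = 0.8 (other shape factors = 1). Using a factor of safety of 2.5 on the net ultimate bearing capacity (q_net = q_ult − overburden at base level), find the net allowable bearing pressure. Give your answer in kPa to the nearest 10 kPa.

q_all(net) ≈ 340 kPa

Overburden at base level: q = 18.8 × 2.74 = 51.512 kPa.
Below the base the soil is submerged, so the ½γBN_γ term uses γ' = 19.8 − 9.81 = 9.99 kN/m³.
Surcharge term q·N_q = 51.512 × 14.7 = 757.23 kPa; self-weight term 0.5·γ·B·N_γ·s_γ = 0.5 × 9.99 × 3.2 × 11.2 × 0.8 = 143.22 kPa.
q_ult = 757.23 + 143.22 = 900.44 kPa.
q_net = 900.44 − 51.512 = 848.93 kPa.
q_all(net) = 848.93 / 2.5 = 339.57 kPa.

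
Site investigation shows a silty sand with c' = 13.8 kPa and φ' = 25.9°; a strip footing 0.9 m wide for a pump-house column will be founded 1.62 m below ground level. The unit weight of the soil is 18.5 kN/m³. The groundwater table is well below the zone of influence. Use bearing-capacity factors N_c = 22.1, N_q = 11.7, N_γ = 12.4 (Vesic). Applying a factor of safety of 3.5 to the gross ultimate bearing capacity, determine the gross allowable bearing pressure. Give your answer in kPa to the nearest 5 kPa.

q_all ≈ 215 kPa

Effective surcharge at the founding depth q = γ·D_f = 18.5 × 1.62 = 29.97 kPa.
q_ult = c·N_c + q·N_q + 0.5·γ·B·N_γ
     = 13.8 × 22.1 + 29.97 × 11.7 + 0.5 × 18.5 × 0.9 × 12.4
     = 304.98 + 350.65 + 103.23 = 758.86 kPa.
q_all = q_ult / FS = 758.86 / 3.5 = 216.82 kPa.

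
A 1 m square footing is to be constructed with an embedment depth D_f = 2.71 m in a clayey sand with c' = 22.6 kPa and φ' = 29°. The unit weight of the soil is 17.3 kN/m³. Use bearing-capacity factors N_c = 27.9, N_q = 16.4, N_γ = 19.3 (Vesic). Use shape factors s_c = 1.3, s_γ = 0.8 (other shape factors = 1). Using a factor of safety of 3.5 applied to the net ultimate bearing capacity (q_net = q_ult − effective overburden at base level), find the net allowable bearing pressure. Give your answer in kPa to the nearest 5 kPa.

q_all(net) ≈ 480 kPa

Effective surcharge at the founding depth q = γ·D_f = 17.3 × 2.71 = 46.883 kPa.
q_ult = c·N_c·s_c + q·N_q + 0.5·γ·B·N_γ·s_γ
     = 22.6 × 27.9 × 1.3 + 46.883 × 16.4 + 0.5 × 17.3 × 1 × 19.3 × 0.8
     = 819.7 + 768.88 + 133.56 = 1722.1 kPa.
Net ultimate: q_net = 1722.1 − 46.883 = 1675.3 kPa.
q_all(net) = 1675.3 / 3.5 = 478.64 kPa.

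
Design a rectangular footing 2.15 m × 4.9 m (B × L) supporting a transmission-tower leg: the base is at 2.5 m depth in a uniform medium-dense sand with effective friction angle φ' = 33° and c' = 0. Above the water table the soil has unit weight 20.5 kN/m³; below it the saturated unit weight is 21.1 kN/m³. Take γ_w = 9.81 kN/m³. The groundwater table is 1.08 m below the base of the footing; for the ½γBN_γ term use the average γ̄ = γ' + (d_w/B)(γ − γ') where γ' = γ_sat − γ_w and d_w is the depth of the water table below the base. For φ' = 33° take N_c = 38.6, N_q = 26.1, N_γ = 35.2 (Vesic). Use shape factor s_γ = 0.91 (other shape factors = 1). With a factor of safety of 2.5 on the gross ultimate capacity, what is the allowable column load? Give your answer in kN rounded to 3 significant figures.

Effective surcharge at the founding depth q = γ·D_f = 20.5 × 2.5 = 51.25 kPa.
With d_w = 1.08 m < B, γ̄ = 11.29 + (1.08/2.15) × (20.5 − 11.29) = 15.916 kN/m³.
q_ult = q·N_q + 0.5·γ·B·N_γ·s_γ
     = 51.25 × 26.1 + 0.5 × 15.916 × 2.15 × 35.2 × 0.91
     = 1337.6 + 548.07 = 1885.7 kPa.
Gross allowable pressure q_all = 1885.7 / 2.5 = 754.28 kPa.
Footing area = 10.535 m², so allowable column load = 754.28 × 10.535 = 7946.3 kN.

P_all ≈ 7950 kN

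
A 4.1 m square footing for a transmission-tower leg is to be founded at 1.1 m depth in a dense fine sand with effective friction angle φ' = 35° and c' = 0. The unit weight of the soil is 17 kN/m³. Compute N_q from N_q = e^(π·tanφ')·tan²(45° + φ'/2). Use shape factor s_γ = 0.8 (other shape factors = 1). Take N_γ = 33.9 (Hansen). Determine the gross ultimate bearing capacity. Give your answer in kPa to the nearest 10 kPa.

tan35° = 0.7002, so N_q = e^(π×0.7002)·tan²(62.5°) = 9.023 × 3.69 = 33.3.
Effective surcharge at the founding depth q = γ·D_f = 17 × 1.1 = 18.7 kPa.
q_ult = q·N_q + 0.5·γ·B·N_γ·s_γ
     = 18.7 × 33.296 + 0.5 × 17 × 4.1 × 33.9 × 0.8
     = 622.64 + 945.13 = 1567.8 kPa.

q_ult ≈ 1570 kPa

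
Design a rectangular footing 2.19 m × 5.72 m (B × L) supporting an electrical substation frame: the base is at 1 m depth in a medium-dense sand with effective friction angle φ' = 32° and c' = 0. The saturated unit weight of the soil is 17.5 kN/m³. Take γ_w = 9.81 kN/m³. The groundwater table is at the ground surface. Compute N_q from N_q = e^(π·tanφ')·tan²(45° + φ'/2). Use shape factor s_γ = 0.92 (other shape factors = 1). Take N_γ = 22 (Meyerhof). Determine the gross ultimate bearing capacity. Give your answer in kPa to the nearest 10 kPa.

q_ult ≈ 350 kPa

tan32° = 0.6249, so N_q = e^(π×0.6249)·tan²(61°) = 7.121 × 3.255 = 23.18.
Water table at ground surface, so effective unit weight γ' = 17.5 − 9.81 = 7.69 kN/m³ is used throughout; overburden q = 7.69 × 1 = 7.69 kPa; the same γ' applies in the ½γBN_γ term.
Surcharge term q·N_q = 7.69 × 23.177 = 178.23 kPa; self-weight term 0.5·γ·B·N_γ·s_γ = 0.5 × 7.69 × 2.19 × 22 × 0.92 = 170.43 kPa.
q_ult = 178.23 + 170.43 = 348.66 kPa.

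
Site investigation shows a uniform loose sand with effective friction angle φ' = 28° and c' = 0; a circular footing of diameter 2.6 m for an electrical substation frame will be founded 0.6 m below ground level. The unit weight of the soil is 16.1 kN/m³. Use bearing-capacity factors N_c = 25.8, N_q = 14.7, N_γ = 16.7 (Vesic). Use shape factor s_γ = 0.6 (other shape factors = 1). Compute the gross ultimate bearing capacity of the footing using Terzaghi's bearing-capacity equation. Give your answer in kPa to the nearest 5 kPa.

q_ult ≈ 350 kPa

Effective surcharge at the founding depth q = γ·D_f = 16.1 × 0.6 = 9.66 kPa.
q_ult = q·N_q + 0.5·γ·B·N_γ·s_γ
     = 9.66 × 14.7 + 0.5 × 16.1 × 2.6 × 16.7 × 0.6
     = 142 + 209.72 = 351.72 kPa.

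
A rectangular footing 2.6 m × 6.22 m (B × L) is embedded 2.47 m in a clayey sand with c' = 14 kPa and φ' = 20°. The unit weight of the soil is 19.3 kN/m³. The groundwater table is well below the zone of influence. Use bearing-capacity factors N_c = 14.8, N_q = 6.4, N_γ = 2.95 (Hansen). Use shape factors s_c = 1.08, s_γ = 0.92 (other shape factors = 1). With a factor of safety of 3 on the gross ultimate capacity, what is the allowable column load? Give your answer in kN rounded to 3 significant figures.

P_all ≈ 3220 kN

Overburden at base level: q = 19.3 × 2.47 = 47.671 kPa.
Cohesion term c·N_c·s_c = 14 × 14.8 × 1.08 = 223.78 kPa; surcharge term q·N_q = 47.671 × 6.4 = 305.09 kPa; self-weight term 0.5·γ·B·N_γ·s_γ = 0.5 × 19.3 × 2.6 × 2.95 × 0.92 = 68.094 kPa.
q_ult = 223.78 + 305.09 + 68.094 = 596.96 kPa.
Gross allowable pressure q_all = 596.96 / 3 = 198.99 kPa.
Footing area = 16.172 m², so allowable column load = 198.99 × 16.172 = 3218 kN.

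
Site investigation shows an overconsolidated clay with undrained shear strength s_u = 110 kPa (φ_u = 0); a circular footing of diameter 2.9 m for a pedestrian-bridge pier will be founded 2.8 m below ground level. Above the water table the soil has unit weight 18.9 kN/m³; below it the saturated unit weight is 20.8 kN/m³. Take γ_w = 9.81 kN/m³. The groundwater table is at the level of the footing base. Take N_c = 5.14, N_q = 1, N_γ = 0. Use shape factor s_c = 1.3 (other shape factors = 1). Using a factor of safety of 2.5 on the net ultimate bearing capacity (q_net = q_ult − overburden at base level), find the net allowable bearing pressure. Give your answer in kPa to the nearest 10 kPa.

q_all(net) ≈ 290 kPa

Effective surcharge at the founding depth q = γ·D_f = 18.9 × 2.8 = 52.92 kPa.
q_ult = c·N_c·s_c + q·N_q
     = 110 × 5.14 × 1.3 + 52.92 × 1
     = 735.02 + 52.92 = 787.94 kPa.
q_net = 787.94 − 52.92 = 735.02 kPa.
q_all(net) = 735.02 / 2.5 = 294.01 kPa.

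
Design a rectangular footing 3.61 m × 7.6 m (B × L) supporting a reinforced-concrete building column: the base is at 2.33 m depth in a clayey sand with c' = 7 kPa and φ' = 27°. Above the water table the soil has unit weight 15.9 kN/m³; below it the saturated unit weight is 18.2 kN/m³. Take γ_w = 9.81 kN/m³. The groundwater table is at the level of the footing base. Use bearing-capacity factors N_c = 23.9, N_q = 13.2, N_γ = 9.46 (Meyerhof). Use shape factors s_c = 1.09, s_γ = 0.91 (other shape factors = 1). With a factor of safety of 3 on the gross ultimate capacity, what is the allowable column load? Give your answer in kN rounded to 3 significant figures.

q = γ·D_f = 15.9 × 2.33 = 37.047 kPa.
For the ½γBN_γ term take γ' = 18.2 − 9.81 = 8.39 kN/m³ (soil below base is submerged).
c·N_c·s_c = 7 × 23.9 × 1.09 = 182.36 kPa
q·N_q = 37.047 × 13.2 = 489.02 kPa
0.5·γ·B·N_γ·s_γ = 0.5 × 8.39 × 3.61 × 9.46 × 0.91 = 130.37 kPa
q_ult = 182.36 + 489.02 + 130.37 = 801.75 kPa.
Gross allowable pressure q_all = 801.75 / 3 = 267.25 kPa.
Footing area = 27.436 m², so allowable column load = 267.25 × 27.436 = 7332.2 kN.

P_all ≈ 7330 kN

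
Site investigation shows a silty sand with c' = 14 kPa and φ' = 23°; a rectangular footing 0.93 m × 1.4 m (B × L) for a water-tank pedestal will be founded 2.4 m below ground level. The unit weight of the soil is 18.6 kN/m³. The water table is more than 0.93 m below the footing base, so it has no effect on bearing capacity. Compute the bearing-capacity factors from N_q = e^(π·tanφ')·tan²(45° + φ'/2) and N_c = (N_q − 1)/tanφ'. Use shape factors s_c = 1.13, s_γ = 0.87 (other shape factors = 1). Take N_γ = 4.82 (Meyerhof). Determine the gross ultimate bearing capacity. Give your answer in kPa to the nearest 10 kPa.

q_ult ≈ 710 kPa

tan23° = 0.4245, so N_q = e^(π×0.4245)·tan²(56.5°) = 3.794 × 2.283 = 8.66.
N_c = (8.66 − 1)/tan23° = 18.05.
q = γ·D_f = 18.6 × 2.4 = 44.64 kPa.
c·N_c·s_c = 14 × 18.049 × 1.13 = 285.53 kPa
q·N_q = 44.64 × 8.6612 = 386.64 kPa
0.5·γ·B·N_γ·s_γ = 0.5 × 18.6 × 0.93 × 4.82 × 0.87 = 36.269 kPa
q_ult = 285.53 + 386.64 + 36.269 = 708.43 kPa.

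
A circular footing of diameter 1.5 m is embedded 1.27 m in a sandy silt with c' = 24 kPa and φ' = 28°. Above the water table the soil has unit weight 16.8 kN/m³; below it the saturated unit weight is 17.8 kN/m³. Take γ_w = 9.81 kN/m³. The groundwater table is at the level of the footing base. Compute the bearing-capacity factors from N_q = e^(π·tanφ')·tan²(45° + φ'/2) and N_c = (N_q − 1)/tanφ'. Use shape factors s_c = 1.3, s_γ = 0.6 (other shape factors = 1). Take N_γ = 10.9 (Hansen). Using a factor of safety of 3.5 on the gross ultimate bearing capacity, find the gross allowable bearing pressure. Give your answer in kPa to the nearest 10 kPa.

q_all ≈ 330 kPa

N_q = e^(π·tan28°)·tan²(59°) = 14.72; N_c = (N_q − 1)/tanφ' = 25.8.
Effective surcharge at the founding depth q = γ·D_f = 16.8 × 1.27 = 21.336 kPa.
The water table coincides with the base, so in the self-weight term γ → γ' = 7.99 kN/m³.
q_ult = c·N_c·s_c + q·N_q + 0.5·γ·B·N_γ·s_γ
     = 24 × 25.803 × 1.3 + 21.336 × 14.72 + 0.5 × 7.99 × 1.5 × 10.9 × 0.6
     = 805.06 + 314.06 + 39.191 = 1158.3 kPa.
q_all = 1158.3 / 3.5 = 330.95 kPa.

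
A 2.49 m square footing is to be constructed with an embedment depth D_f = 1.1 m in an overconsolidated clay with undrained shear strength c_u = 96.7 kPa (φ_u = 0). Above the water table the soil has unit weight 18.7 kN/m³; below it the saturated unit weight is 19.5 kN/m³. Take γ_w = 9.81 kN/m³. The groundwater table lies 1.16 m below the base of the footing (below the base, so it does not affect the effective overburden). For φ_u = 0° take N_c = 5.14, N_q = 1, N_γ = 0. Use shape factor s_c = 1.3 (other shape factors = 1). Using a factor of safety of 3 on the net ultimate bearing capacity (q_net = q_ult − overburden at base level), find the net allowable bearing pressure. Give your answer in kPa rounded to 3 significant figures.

q = γ·D_f = 18.7 × 1.1 = 20.57 kPa.
c·N_c·s_c = 96.7 × 5.14 × 1.3 = 646.15 kPa
q·N_q = 20.57 × 1 = 20.57 kPa
q_ult = 646.15 + 20.57 = 666.72 kPa.
q_net = 666.72 − 20.57 = 646.15 kPa.
q_all(net) = 646.15 / 3 = 215.38 kPa.

q_all(net) ≈ 215 kPa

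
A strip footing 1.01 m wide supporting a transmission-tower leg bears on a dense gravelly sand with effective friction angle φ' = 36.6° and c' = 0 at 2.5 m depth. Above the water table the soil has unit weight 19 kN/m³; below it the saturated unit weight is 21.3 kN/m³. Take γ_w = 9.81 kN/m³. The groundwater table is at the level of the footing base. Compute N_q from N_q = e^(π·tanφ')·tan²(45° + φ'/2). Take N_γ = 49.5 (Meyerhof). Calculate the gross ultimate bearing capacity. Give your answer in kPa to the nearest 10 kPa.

tan36.6° = 0.7427, so N_q = e^(π×0.7427)·tan²(63.3°) = 10.31 × 3.953 = 40.76.
q = γ·D_f = 19 × 2.5 = 47.5 kPa.
For the ½γBN_γ term take γ' = 21.3 − 9.81 = 11.49 kN/m³ (soil below base is submerged).
q·N_q = 47.5 × 40.76 = 1936.1 kPa
0.5·γ·B·N_γ = 0.5 × 11.49 × 1.01 × 49.5 = 287.22 kPa
q_ult = 1936.1 + 287.22 = 2223.3 kPa.

q_ult ≈ 2220 kPa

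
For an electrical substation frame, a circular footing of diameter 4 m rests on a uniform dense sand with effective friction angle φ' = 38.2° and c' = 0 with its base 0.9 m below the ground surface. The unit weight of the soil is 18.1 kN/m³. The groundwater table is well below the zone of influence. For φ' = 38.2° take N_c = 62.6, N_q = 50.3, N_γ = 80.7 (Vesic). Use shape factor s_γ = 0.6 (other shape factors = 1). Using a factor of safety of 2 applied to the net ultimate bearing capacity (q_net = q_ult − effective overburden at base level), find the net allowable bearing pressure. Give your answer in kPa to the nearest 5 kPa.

Effective surcharge at the founding depth q = γ·D_f = 18.1 × 0.9 = 16.29 kPa.
q_ult = q·N_q + 0.5·γ·B·N_γ·s_γ
     = 16.29 × 50.3 + 0.5 × 18.1 × 4 × 80.7 × 0.6
     = 819.39 + 1752.8 = 2572.2 kPa.
Net ultimate: q_net = 2572.2 − 16.29 = 2555.9 kPa.
q_all(net) = 2555.9 / 2 = 1278 kPa.

q_all(net) ≈ 1280 kPa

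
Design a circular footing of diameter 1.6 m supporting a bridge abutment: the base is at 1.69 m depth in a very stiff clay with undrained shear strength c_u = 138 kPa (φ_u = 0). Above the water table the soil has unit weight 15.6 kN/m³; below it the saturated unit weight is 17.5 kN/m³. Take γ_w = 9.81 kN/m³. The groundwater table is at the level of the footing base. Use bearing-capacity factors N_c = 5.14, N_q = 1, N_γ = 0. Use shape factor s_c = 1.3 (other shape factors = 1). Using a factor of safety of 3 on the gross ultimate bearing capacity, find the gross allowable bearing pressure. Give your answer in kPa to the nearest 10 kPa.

q_all ≈ 320 kPa

Effective surcharge at the founding depth q = γ·D_f = 15.6 × 1.69 = 26.364 kPa.
q_ult = c·N_c·s_c + q·N_q
     = 138 × 5.14 × 1.3 + 26.364 × 1
     = 922.12 + 26.364 = 948.48 kPa.
q_all = 948.48 / 3 = 316.16 kPa.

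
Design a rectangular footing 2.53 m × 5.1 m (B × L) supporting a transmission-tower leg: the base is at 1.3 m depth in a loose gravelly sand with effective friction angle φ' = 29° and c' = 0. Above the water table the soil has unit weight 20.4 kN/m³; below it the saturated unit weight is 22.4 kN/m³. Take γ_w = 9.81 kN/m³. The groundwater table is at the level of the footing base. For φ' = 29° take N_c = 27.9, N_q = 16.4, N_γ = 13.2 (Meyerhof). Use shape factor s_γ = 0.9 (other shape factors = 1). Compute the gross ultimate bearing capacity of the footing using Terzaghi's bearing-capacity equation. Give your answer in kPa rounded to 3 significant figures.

q_ult ≈ 624 kPa

Effective surcharge at the founding depth q = γ·D_f = 20.4 × 1.3 = 26.52 kPa.
The water table coincides with the base, so in the self-weight term γ → γ' = 12.59 kN/m³.
q_ult = q·N_q + 0.5·γ·B·N_γ·s_γ
     = 26.52 × 16.4 + 0.5 × 12.59 × 2.53 × 13.2 × 0.9
     = 434.93 + 189.21 = 624.13 kPa.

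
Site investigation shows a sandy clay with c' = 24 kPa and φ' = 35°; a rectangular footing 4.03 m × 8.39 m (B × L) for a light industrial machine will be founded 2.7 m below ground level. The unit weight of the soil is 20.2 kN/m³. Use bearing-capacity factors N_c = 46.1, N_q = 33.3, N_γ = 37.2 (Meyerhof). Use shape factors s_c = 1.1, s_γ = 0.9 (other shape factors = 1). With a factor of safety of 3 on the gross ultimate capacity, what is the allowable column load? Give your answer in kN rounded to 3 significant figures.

P_all ≈ 49500 kN

Effective surcharge at the founding depth q = γ·D_f = 20.2 × 2.7 = 54.54 kPa.
q_ult = c·N_c·s_c + q·N_q + 0.5·γ·B·N_γ·s_γ
     = 24 × 46.1 × 1.1 + 54.54 × 33.3 + 0.5 × 20.2 × 4.03 × 37.2 × 0.9
     = 1217 + 1816.2 + 1362.7 = 4396 kPa.
Gross allowable pressure q_all = 4396 / 3 = 1465.3 kPa.
Footing area = 33.8117 m², so allowable column load = 1465.3 × 33.8117 = 49545 kN.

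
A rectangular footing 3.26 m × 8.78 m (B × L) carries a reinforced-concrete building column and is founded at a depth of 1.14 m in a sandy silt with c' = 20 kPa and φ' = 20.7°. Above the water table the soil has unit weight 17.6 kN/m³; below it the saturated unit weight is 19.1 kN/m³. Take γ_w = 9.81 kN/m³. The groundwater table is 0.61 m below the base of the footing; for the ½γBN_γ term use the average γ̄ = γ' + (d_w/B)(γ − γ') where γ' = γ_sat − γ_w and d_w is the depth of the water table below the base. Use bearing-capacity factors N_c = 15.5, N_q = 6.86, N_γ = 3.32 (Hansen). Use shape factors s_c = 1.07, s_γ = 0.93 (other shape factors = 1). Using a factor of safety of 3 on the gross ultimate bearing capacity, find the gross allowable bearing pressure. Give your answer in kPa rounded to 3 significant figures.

Overburden at base level: q = 17.6 × 1.14 = 20.064 kPa.
The water table is 0.61 m below the base (< B = 3.26 m), so the ½γBN_γ term uses γ̄ = γ' + (d_w/B)(γ − γ') = 9.29 + (0.61/3.26)(17.6 − 9.29) = 10.845 kN/m³.
Cohesion term c·N_c·s_c = 20 × 15.5 × 1.07 = 331.7 kPa; surcharge term q·N_q = 20.064 × 6.86 = 137.64 kPa; self-weight term 0.5·γ·B·N_γ·s_γ = 0.5 × 10.845 × 3.26 × 3.32 × 0.93 = 54.58 kPa.
q_ult = 331.7 + 137.64 + 54.58 = 523.92 kPa.
q_all = 523.92 / 3 = 174.64 kPa.

q_all ≈ 175 kPa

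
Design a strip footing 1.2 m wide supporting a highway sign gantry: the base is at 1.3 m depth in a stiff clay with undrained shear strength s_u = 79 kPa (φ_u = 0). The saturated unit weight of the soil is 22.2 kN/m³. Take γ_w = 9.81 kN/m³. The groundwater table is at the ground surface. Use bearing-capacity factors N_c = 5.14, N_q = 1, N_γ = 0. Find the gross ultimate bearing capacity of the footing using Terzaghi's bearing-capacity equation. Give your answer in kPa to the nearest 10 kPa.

Water table at ground surface, so effective unit weight γ' = 22.2 − 9.81 = 12.39 kN/m³ is used throughout; overburden q = 12.39 × 1.3 = 16.107 kPa.
Cohesion term c·N_c = 79 × 5.14 = 406.06 kPa; surcharge term q·N_q = 16.107 × 1 = 16.107 kPa.
q_ult = 406.06 + 16.107 = 422.17 kPa.

q_ult ≈ 420 kPa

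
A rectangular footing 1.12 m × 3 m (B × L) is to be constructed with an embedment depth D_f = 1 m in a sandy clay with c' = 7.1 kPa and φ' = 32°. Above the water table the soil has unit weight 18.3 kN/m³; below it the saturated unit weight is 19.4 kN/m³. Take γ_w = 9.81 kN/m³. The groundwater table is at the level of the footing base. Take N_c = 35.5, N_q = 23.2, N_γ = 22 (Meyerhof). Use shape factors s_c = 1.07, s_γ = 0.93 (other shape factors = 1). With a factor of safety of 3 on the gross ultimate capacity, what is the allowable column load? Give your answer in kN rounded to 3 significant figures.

q = γ·D_f = 18.3 × 1 = 18.3 kPa.
For the ½γBN_γ term take γ' = 19.4 − 9.81 = 9.59 kN/m³ (soil below base is submerged).
c·N_c·s_c = 7.1 × 35.5 × 1.07 = 269.69 kPa
q·N_q = 18.3 × 23.2 = 424.56 kPa
0.5·γ·B·N_γ·s_γ = 0.5 × 9.59 × 1.12 × 22 × 0.93 = 109.88 kPa
q_ult = 269.69 + 424.56 + 109.88 = 804.13 kPa.
Gross allowable pressure q_all = 804.13 / 3 = 268.04 kPa.
Footing area = 3.36 m², so allowable column load = 268.04 × 3.36 = 900.63 kN.

P_all ≈ 901 kN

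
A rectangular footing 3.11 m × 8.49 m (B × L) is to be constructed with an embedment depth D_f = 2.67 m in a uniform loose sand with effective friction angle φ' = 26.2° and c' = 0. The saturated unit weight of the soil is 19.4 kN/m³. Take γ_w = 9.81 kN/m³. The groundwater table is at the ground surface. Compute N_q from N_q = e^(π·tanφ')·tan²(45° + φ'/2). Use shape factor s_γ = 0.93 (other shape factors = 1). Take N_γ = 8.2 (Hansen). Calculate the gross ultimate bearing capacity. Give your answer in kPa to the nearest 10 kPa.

tan26.2° = 0.4921, so N_q = e^(π×0.4921)·tan²(58.1°) = 4.692 × 2.581 = 12.11.
γ' = 19.4 − 9.81 = 9.59 kN/m³ (submerged throughout). q = 9.59 × 2.67 = 25.605 kPa; the same γ' applies in the ½γBN_γ term.
q·N_q = 25.605 × 12.11 = 310.09 kPa
0.5·γ·B·N_γ·s_γ = 0.5 × 9.59 × 3.11 × 8.2 × 0.93 = 113.72 kPa
q_ult = 310.09 + 113.72 = 423.81 kPa.

q_ult ≈ 420 kPa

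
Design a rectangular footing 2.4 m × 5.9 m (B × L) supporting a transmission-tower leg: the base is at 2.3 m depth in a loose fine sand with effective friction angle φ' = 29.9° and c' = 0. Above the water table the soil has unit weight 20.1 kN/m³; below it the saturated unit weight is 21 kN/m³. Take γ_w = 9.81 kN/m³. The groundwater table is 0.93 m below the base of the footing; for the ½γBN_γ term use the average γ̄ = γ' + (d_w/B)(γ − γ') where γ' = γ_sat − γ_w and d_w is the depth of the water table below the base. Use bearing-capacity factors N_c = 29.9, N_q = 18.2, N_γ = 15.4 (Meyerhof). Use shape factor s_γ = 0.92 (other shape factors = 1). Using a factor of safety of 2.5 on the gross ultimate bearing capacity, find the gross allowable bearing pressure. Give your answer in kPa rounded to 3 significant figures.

Effective surcharge at the founding depth q = γ·D_f = 20.1 × 2.3 = 46.23 kPa.
With d_w = 0.93 m < B, γ̄ = 11.19 + (0.93/2.4) × (20.1 − 11.19) = 14.643 kN/m³.
q_ult = q·N_q + 0.5·γ·B·N_γ·s_γ
     = 46.23 × 18.2 + 0.5 × 14.643 × 2.4 × 15.4 × 0.92
     = 841.39 + 248.95 = 1090.3 kPa.
q_all = 1090.3 / 2.5 = 436.13 kPa.

q_all ≈ 436 kPa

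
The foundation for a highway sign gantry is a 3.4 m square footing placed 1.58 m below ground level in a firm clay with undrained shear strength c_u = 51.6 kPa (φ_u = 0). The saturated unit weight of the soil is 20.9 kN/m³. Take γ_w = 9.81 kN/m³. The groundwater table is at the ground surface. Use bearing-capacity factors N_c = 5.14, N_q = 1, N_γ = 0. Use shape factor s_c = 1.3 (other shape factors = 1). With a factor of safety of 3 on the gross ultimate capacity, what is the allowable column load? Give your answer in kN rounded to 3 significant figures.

With the water table at the surface the whole profile is submerged: γ' = 20.9 − 9.81 = 11.09 kN/m³, so q = γ'·D_f = 17.522 kPa.
q_ult = c·N_c·s_c + q·N_q
     = 51.6 × 5.14 × 1.3 + 17.522 × 1
     = 344.79 + 17.522 = 362.31 kPa.
Gross allowable pressure q_all = 362.31 / 3 = 120.77 kPa.
Footing area = 11.56 m², so allowable column load = 120.77 × 11.56 = 1396.1 kN.

P_all ≈ 1400 kN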